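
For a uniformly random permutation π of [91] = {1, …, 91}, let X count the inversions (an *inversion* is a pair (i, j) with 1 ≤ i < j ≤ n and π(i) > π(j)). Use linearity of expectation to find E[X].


Write X = Σ X_I over the C(91, 2) = 4095 pairs i < j, with X_I the indicator of one inversion.
There are 4095 indicators.
For each fixed pair i < j, the values π(i) and π(j) are two distinct elements of {1, …, 91} in uniformly random order; by symmetry P[π(i) > π(j)] = 1/2.
By linearity: E[X] = 4095 · (1/2) = C(91, 2) · (1/2) = 4095/2 = 4095/2 ≈ 2047.50000.

E[X] = 4095/2 = 2047.50000.


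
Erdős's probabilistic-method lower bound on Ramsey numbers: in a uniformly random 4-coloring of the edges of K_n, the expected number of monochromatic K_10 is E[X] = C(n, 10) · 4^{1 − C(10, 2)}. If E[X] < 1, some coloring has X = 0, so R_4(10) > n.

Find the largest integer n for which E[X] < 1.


We need C(n, 10) · 4^{1 − 45} < 1, i.e. C(n, 10) < 4^{45 − 1} = 309485009821345068724781056.
Check values of n near the boundary:
  n = 2017: C(2017, 10) = 300324964434452596180990448; 300324964434452596180990448 < 309485009821345068724781056? YES
  n = 2018: C(2018, 10) = 301820606687612220663963508; 301820606687612220663963508 < 309485009821345068724781056? YES
  n = 2019: C(2019, 10) = 303322949179835278009229628; 303322949179835278009229628 < 309485009821345068724781056? YES
  n = 2020: C(2020, 10) = 304832018578739931133653656; 304832018578739931133653656 < 309485009821345068724781056? YES
  n = 2021: C(2021, 10) = 306347841644770462864800616; 306347841644770462864800616 < 309485009821345068724781056? YES
  n = 2022: C(2022, 10) = 307870445231474093395937796; 307870445231474093395937796 < 309485009821345068724781056? YES
  n = 2023: C(2023, 10) = 309399856285778485315440716; 309399856285778485315440716 < 309485009821345068724781056? YES
  n = 2024: C(2024, 10) = 310936101848269937576192656; 310936101848269937576192656 < 309485009821345068724781056? NO
The largest n with C(n, 10) < 309485009821345068724781056 is n = 2023 (where E[X] = 77349964071444621328860179/77371252455336267181195264 ≈ 0.99972). Hence R_4(10) > 2023, i.e. R_4(10) ≥ 2024.

Largest n = 2023; hence R_4(10) > 2023.


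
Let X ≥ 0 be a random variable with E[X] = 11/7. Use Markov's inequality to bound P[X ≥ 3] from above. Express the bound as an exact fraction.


μ = E[X] = 11/7, a = 3.
Markov: P[X ≥ 3] ≤ μ/a = (11/7)/3 = 11/21.
Numerically: ≈ 0.5238.
(Since a = 3 > μ = 1.5714, the bound 11/21 is < 1 and informative.)

P[X ≥ 3] ≤ 11/21 ≈ 0.5238.


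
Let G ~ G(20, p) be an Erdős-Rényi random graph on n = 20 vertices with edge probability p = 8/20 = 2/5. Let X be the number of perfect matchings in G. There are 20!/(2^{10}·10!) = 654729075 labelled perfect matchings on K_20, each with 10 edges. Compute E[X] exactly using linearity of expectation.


K_20 has 20!/(2^{10}·10!) = 654729075 labelled perfect matchings.
For each such perfect matching H, let X_H = 1 if all 10 edges of H are present in G. Then P[X_H = 1] = p^{10} = (2/5)^{10} = 1024/9765625.
By linearity of expectation: E[X] = Σ_H E[X_H] = 654729075 · p^{10} = 654729075 · 1024/9765625 = 26817702912/390625.
Numerically: E[X] ≈ 68653.3.

E[X] = 654729075 · (2/5)^{10} = 26817702912/390625 ≈ 68653.3.


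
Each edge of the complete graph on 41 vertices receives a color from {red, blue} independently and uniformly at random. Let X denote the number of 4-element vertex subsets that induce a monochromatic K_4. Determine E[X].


Let X = Σ_S X_S over the C(41, 4) = 101270 subsets S of size 4, where X_S = 1 if the K_4 on S is monochromatic.
For a fixed S, the K_4 on S has C(4, 2) = 6 edges. P[all 6 edges red] = (1/2)^6, and likewise for blue, so P[monochromatic] = 2·(1/2)^6 = 2^{1 − 6} = 1/32.
By linearity: E[X] = C(41, 4) · 2^{1 − 6} = 101270 · 1/32 = 50635/16.
Numerically: E[X] ≈ 3164.6875.

E[X] = C(41,4)·2^(1−C(4,2)) = 50635/16 ≈ 3164.6875.


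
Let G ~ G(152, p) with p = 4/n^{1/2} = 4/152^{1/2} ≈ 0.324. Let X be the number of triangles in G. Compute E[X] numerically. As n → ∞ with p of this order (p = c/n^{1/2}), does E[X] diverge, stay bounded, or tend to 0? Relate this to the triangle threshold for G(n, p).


Number of potential triangles: C(152, 3) = 573800.
Each occurs with probability p³ ≈ (0.324)³ ≈ 3.41519e-02.
By linearity: E[X] = C(152, 3)·p³ ≈ 573800 · 3.41519e-02 ≈ 19596.348.
Since α = 1/2 < 1, p = c/n^{1/2} ≫ 1/n is above the triangle threshold p ~ 1/n. Asymptotically E[X] ~ (c³/6)·n^{3(1−α)} = (4³/6)·n^{1.5} → ∞; triangles are abundant w.h.p.

E[X] ≈ 19596.348; in regime p = Θ(1/n^{1/2}) E[X] diverges (above the triangle threshold p ~ 1/n).


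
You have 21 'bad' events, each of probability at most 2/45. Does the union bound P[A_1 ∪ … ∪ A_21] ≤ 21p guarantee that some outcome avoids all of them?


Union bound: P[∪_{i=1}^{21} A_i] ≤ Σ_i P[A_i] ≤ 21·p = 21·(2/45) = 14/15.
Numerically: 14/15 ≈ 0.933.
Is 14/15 < 1? YES.
Since P[∪ A_i] ≤ 14/15 < 1, the complement has P[∩ A_i^c] ≥ 1 − 14/15 = 1/15 > 0, so some outcome avoids every A_i.

21·p = 14/15 ≈ 0.933; existence CERTIFIED by the union bound.


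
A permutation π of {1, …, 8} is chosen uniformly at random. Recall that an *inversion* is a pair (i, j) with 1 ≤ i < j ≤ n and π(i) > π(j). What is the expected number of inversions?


Write X = Σ X_I over the C(8, 2) = 28 pairs i < j, with X_I the indicator of one inversion.
There are 28 indicators.
For each fixed pair i < j, the values π(i) and π(j) are two distinct elements of {1, …, 8} in uniformly random order; by symmetry P[π(i) > π(j)] = 1/2.
By linearity: E[X] = 28 · (1/2) = C(8, 2) · (1/2) = 28/2 = 14 ≈ 14.0000.

E[X] = 14 = 14.0000.


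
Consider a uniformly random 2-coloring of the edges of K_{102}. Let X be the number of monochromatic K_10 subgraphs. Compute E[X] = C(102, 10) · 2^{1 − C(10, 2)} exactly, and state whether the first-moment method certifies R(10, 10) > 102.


E[X] = C(102, 10) · 2^{1 − 45} = 21300860967540 · 2^{−44} = 21300860967540/17592186044416.
As a reduced fraction: E[X] = 5325215241885/4398046511104 ≈ 1.210814.
Is E[X] < 1? NO.
Since E[X] ≥ 1, the first-moment bound is inconclusive at n = 102; it does NOT by itself certify R(10, 10) > 102.

E[X] = 5325215241885/4398046511104 ≈ 1.210814; E[X] ≥ 1; first-moment method inconclusive here.


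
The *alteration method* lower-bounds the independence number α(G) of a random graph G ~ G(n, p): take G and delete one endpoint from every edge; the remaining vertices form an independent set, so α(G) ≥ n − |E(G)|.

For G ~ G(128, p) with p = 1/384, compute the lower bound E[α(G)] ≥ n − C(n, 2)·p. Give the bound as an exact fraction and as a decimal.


E[|E(G)|] = C(128, 2)·p = 8128 · (1/384) = 127/6.
E[α(G)] ≥ n − E[|E(G)|] = 128 − 127/6 = 641/6.
Numerically: ≈ 106.8333.
(This is only a lower bound; the true E[α(G)] may be larger.)

E[α(G)] ≥ 641/6 ≈ 106.8333.


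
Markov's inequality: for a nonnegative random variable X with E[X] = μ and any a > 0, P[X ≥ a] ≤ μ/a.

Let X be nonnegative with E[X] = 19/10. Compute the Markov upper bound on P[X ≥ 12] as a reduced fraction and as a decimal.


μ = E[X] = 19/10, a = 12.
Markov: P[X ≥ 12] ≤ μ/a = (19/10)/12 = 19/120.
Numerically: ≈ 0.15833.
(Since a = 12 > μ = 1.90000, the bound 19/120 is < 1 and informative.)

P[X ≥ 12] ≤ 19/120 ≈ 0.15833.


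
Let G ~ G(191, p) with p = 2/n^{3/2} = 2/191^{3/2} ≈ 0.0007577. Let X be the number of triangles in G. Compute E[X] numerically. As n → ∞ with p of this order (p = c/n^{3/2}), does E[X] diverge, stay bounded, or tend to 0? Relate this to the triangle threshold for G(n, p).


Number of potential triangles: C(191, 3) = 1143135.
Each occurs with probability p³ ≈ (0.0007577)³ ≈ 4.349505e-10.
By linearity: E[X] = C(191, 3)·p³ ≈ 1143135 · 4.349505e-10 ≈ 0.0005.
Since α = 3/2 > 1, p = c/n^{3/2} = o(1/n) is below the triangle threshold p ~ 1/n. Asymptotically E[X] ~ (c³/6)·n^{3(1−α)} = (2³/6)·n^{-1.5} → 0, so by Markov's inequality G has no triangles w.h.p.

E[X] ≈ 0.0005; in regime p = Θ(1/n^{3/2}) E[X] tends to 0 (below the triangle threshold p ~ 1/n).


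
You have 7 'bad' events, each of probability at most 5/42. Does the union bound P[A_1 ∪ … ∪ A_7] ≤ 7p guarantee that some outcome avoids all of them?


Union bound: P[∪_{i=1}^{7} A_i] ≤ Σ_i P[A_i] ≤ 7·p = 7·(5/42) = 5/6.
Numerically: 5/6 ≈ 0.8333333.
Is 5/6 < 1? YES.
Since P[∪ A_i] ≤ 5/6 < 1, the complement has P[∩ A_i^c] ≥ 1 − 5/6 = 1/6 > 0, so some outcome avoids every A_i.

7·p = 5/6 ≈ 0.8333333; existence CERTIFIED by the union bound.


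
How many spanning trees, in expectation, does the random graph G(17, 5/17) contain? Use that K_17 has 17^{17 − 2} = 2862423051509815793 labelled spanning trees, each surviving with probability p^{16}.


K_17 has 17^{17 − 2} = 2862423051509815793 labelled spanning trees.
For each such spanning tree H, let X_H = 1 if all 16 edges of H are present in G. Then P[X_H = 1] = p^{16} = (5/17)^{16} = 152587890625/48661191875666868481.
Summing the indicators: E[X] = Σ_H E[X_H] = 2862423051509815793 · p^{16} = 2862423051509815793 · 152587890625/48661191875666868481 = 152587890625/17.
Numerically: E[X] ≈ 8.9758e+09.

E[X] = 2862423051509815793 · (5/17)^{16} = 152587890625/17 ≈ 8.9758e+09.


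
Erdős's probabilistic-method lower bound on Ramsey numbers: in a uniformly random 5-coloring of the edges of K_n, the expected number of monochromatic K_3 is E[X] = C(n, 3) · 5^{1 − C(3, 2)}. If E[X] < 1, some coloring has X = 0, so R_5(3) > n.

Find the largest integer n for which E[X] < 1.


We need C(n, 3) · 5^{1 − 3} < 1, i.e. C(n, 3) < 5^{3 − 1} = 25.
Check values of n near the boundary:
  n = 3: C(3, 3) = 1; 1 < 25? YES
  n = 4: C(4, 3) = 4; 4 < 25? YES
  n = 5: C(5, 3) = 10; 10 < 25? YES
  n = 6: C(6, 3) = 20; 20 < 25? YES
  n = 7: C(7, 3) = 35; 35 < 25? NO
The largest n with C(n, 3) < 25 is n = 6 (where E[X] = 4/5 ≈ 0.8000). Hence R_5(3) > 6, i.e. R_5(3) ≥ 7.

Largest n = 6; hence R_5(3) > 6.


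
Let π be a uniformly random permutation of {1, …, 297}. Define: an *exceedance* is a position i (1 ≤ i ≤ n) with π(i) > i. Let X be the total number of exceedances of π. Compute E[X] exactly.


Write X = Σ_{i=1}^{297} X_i, where X_i = 1_{π(i) > i}.
For each fixed i, π(i) is uniform over {1, …, 297} (marginal of a uniform permutation), so P[π(i) > i] = (n − i)/n. Summing: Σ_{i=1}^{297} (n − i)/n = (0 + 1 + … + 296)/297 = 297(297 − 1)/(2·297) = (297 − 1)/2.
Hence E[X] = Σ_{i=1}^{297} (297 − i)/297 = 148 ≈ 148.0000.

E[X] = 148 = 148.0000.


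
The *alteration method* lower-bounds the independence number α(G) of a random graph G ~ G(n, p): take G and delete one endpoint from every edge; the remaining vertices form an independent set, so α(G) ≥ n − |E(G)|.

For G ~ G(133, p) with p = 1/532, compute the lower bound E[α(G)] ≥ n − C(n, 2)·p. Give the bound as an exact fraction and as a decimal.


E[|E(G)|] = C(133, 2)·p = 8778 · (1/532) = 33/2.
E[α(G)] ≥ n − E[|E(G)|] = 133 − 33/2 = 233/2.
Numerically: ≈ 116.500000.
(This is only a lower bound; the true E[α(G)] may be larger.)

E[α(G)] ≥ 233/2 ≈ 116.500000.


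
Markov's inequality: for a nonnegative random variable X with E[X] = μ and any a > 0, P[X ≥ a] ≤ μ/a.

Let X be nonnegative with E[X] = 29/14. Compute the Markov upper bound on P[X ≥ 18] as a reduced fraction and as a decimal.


μ = E[X] = 29/14, a = 18.
Markov: P[X ≥ 18] ≤ μ/a = (29/14)/18 = 29/252.
Numerically: ≈ 0.11508.
(Since a = 18 > μ = 2.07143, the bound 29/252 is < 1 and informative.)

P[X ≥ 18] ≤ 29/252 ≈ 0.11508.


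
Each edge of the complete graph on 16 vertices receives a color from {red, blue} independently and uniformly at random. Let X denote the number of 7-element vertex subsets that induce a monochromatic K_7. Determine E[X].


Let X = Σ_S X_S over the C(16, 7) = 11440 subsets S of size 7, where X_S = 1 if the K_7 on S is monochromatic.
For a fixed S, the K_7 on S has C(7, 2) = 21 edges. P[all 21 edges red] = (1/2)^21, and likewise for blue, so P[monochromatic] = 2·(1/2)^21 = 2^{1 − 21} = 1/1048576.
By linearity: E[X] = C(16, 7) · 2^{1 − 21} = 11440 · 1/1048576 = 715/65536.
Numerically: E[X] ≈ 0.0109.

E[X] = C(16,7)·2^(1−C(7,2)) = 715/65536 ≈ 0.0109.


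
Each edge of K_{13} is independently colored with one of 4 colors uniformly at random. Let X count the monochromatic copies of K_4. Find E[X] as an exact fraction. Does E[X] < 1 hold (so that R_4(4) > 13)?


E[X] = C(13, 4) · 4^{1 − 6} = 715 · 4^{−5} = 715/1024.
As a reduced fraction: E[X] = 715/1024 ≈ 0.698.
Is E[X] < 1? YES.
Since E[X] < 1, there exists a 4-coloring of K_{13} with no monochromatic K_4; hence R_4(4) > 13.

E[X] = 715/1024 ≈ 0.698; E[X] < 1, so R_4(4) > 13.


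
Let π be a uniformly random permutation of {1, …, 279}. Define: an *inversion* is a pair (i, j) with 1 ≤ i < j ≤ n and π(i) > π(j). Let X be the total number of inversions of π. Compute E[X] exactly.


Write X = Σ X_I over the C(279, 2) = 38781 pairs i < j, with X_I the indicator of one inversion.
There are 38781 indicators.
For each fixed pair i < j, the values π(i) and π(j) are two distinct elements of {1, …, 279} in uniformly random order; by symmetry P[π(i) > π(j)] = 1/2.
By linearity: E[X] = 38781 · (1/2) = C(279, 2) · (1/2) = 38781/2 = 38781/2 ≈ 19390.500000.

E[X] = 38781/2 = 19390.500000.


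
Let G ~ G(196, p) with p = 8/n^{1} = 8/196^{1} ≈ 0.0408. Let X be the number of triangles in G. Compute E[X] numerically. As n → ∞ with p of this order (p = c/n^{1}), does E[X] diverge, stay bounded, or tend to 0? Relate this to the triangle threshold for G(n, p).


Number of potential triangles: C(196, 3) = 1235780.
Each occurs with probability p³ ≈ (0.0408)³ ≈ 6.79989e-05.
By linearity: E[X] = C(196, 3)·p³ ≈ 1235780 · 6.79989e-05 ≈ 84.032.
Here α = 1, so p = 8/n is exactly at the triangle threshold p ~ 1/n. Asymptotically E[X] → c³/6 = 8³/6 = 256/3 ≈ 85.333, a bounded constant. In this regime the triangle count is asymptotically Poisson(c³/6).

E[X] ≈ 84.032; in regime p = Θ(1/n^{1}) E[X] stays bounded (at the triangle threshold p ~ 1/n).


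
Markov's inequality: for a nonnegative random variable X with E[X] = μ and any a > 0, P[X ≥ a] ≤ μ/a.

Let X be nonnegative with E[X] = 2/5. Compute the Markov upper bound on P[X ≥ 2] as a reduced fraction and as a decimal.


μ = E[X] = 2/5, a = 2.
Markov: P[X ≥ 2] ≤ μ/a = (2/5)/2 = 1/5.
Numerically: ≈ 0.20000.
(Since a = 2 > μ = 0.40000, the bound 1/5 is < 1 and informative.)

P[X ≥ 2] ≤ 1/5 ≈ 0.20000.


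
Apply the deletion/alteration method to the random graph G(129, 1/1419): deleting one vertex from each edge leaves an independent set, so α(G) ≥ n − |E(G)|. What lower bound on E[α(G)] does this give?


E[|E(G)|] = C(129, 2)·p = 8256 · (1/1419) = 64/11.
E[α(G)] ≥ n − E[|E(G)|] = 129 − 64/11 = 1355/11.
Numerically: ≈ 123.18182.
(This is only a lower bound; the true E[α(G)] may be larger.)

E[α(G)] ≥ 1355/11 ≈ 123.18182.


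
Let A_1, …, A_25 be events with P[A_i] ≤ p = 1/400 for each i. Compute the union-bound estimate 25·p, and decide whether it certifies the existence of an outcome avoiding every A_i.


Union bound: P[∪_{i=1}^{25} A_i] ≤ Σ_i P[A_i] ≤ 25·p = 25·(1/400) = 1/16.
Numerically: 1/16 ≈ 0.0625.
Is 1/16 < 1? YES.
Since P[∪ A_i] ≤ 1/16 < 1, the complement has P[∩ A_i^c] ≥ 1 − 1/16 = 15/16 > 0, so some outcome avoids every A_i.

25·p = 1/16 ≈ 0.0625; existence CERTIFIED by the union bound.


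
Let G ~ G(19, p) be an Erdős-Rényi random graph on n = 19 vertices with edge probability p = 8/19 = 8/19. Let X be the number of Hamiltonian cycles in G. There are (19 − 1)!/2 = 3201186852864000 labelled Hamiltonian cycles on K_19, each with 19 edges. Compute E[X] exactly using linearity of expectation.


K_19 has (19 − 1)!/2 = 3201186852864000 labelled Hamiltonian cycles.
For each such Hamiltonian cycle H, let X_H = 1 if all 19 edges of H are present in G. Then P[X_H = 1] = p^{19} = (8/19)^{19} = 144115188075855872/1978419655660313589123979.
By linearity of expectation: E[X] = Σ_H E[X_H] = 3201186852864000 · p^{19} = 3201186852864000 · 144115188075855872/1978419655660313589123979 = 461339645366452518590934417408000/1978419655660313589123979.
Numerically: E[X] ≈ 2.3319e+08.

E[X] = 3201186852864000 · (8/19)^{19} = 461339645366452518590934417408000/1978419655660313589123979 ≈ 2.3319e+08.


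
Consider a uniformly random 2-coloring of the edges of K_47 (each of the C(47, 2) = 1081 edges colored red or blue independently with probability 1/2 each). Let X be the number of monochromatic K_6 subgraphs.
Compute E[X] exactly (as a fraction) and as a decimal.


Let X = Σ_S X_S over the C(47, 6) = 10737573 subsets S of size 6, where X_S = 1 if the K_6 on S is monochromatic.
For a fixed S, the K_6 on S has C(6, 2) = 15 edges. P[all 15 edges red] = (1/2)^15, and likewise for blue, so P[monochromatic] = 2·(1/2)^15 = 2^{1 − 15} = 1/16384.
Summing: E[X] = C(47, 6) · 2^{1 − 15} = 10737573 · 1/16384 = 10737573/16384.
Numerically: E[X] ≈ 655.36945.

E[X] = C(47,6)·2^(1−C(6,2)) = 10737573/16384 ≈ 655.36945.


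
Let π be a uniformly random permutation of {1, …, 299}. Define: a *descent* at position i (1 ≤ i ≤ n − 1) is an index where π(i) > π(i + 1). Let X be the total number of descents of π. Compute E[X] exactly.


Write X = Σ X_I over i = 1, …, 298, with X_I the indicator of one descent.
There are 298 indicators.
For each fixed i, the pair (π(i), π(i+1)) is a uniformly random ordered pair of distinct values from {1, …, 299}; by symmetry P[π(i) > π(i+1)] = 1/2.
By linearity: E[X] = 298 · (1/2) = (299 − 1) · (1/2) = 149 ≈ 149.000.

E[X] = 149 = 149.000.


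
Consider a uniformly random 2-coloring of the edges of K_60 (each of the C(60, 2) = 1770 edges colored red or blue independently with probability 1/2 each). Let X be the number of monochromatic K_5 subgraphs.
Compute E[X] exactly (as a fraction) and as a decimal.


Let X = Σ_S X_S over the C(60, 5) = 5461512 subsets S of size 5, where X_S = 1 if the K_5 on S is monochromatic.
For a fixed S, the K_5 on S has C(5, 2) = 10 edges. P[all 10 edges red] = (1/2)^10, and likewise for blue, so P[monochromatic] = 2·(1/2)^10 = 2^{1 − 10} = 1/512.
By linearity: E[X] = C(60, 5) · 2^{1 − 10} = 5461512 · 1/512 = 682689/64.
Numerically: E[X] ≈ 10667.015625.

E[X] = C(60,5)·2^(1−C(5,2)) = 682689/64 ≈ 10667.015625.


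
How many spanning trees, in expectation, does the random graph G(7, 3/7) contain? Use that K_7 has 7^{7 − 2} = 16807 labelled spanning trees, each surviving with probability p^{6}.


K_7 has 7^{7 − 2} = 16807 labelled spanning trees.
For each such spanning tree H, let X_H = 1 if all 6 edges of H are present in G. Then P[X_H = 1] = p^{6} = (3/7)^{6} = 729/117649.
By linearity of expectation: E[X] = Σ_H E[X_H] = 16807 · p^{6} = 16807 · 729/117649 = 729/7.
Numerically: E[X] ≈ 104.1.

E[X] = 16807 · (3/7)^{6} = 729/7 ≈ 104.1.


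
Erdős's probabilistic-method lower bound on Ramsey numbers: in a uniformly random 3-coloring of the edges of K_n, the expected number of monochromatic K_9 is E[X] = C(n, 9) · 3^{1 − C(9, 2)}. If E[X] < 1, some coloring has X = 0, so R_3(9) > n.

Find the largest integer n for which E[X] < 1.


We need C(n, 9) · 3^{1 − 36} < 1, i.e. C(n, 9) < 3^{36 − 1} = 50031545098999707.
Check values of n near the boundary:
  n = 298: C(298, 9) = 45207677551849890; 45207677551849890 < 50031545098999707? YES
  n = 299: C(299, 9) = 46610674441390059; 46610674441390059 < 50031545098999707? YES
  n = 300: C(300, 9) = 48052241692154700; 48052241692154700 < 50031545098999707? YES
  n = 301: C(301, 9) = 49533303936090975; 49533303936090975 < 50031545098999707? YES
  n = 302: C(302, 9) = 51054804739588650; 51054804739588650 < 50031545098999707? NO
  n = 303: C(303, 9) = 52617706925494425; 52617706925494425 < 50031545098999707? NO
  n = 304: C(304, 9) = 54222992899492560; 54222992899492560 < 50031545098999707? NO
The largest n with C(n, 9) < 50031545098999707 is n = 301 (where E[X] = 16511101312030325/16677181699666569 ≈ 0.990). Hence R_3(9) > 301, i.e. R_3(9) ≥ 302.

Largest n = 301; hence R_3(9) > 301.


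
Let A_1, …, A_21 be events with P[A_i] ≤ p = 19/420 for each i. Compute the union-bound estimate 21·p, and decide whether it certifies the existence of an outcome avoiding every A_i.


Union bound: P[∪_{i=1}^{21} A_i] ≤ Σ_i P[A_i] ≤ 21·p = 21·(19/420) = 19/20.
Numerically: 19/20 ≈ 0.9500000.
Is 19/20 < 1? YES.
Since P[∪ A_i] ≤ 19/20 < 1, the complement has P[∩ A_i^c] ≥ 1 − 19/20 = 1/20 > 0, so some outcome avoids every A_i.

21·p = 19/20 ≈ 0.9500000; existence CERTIFIED by the union bound.


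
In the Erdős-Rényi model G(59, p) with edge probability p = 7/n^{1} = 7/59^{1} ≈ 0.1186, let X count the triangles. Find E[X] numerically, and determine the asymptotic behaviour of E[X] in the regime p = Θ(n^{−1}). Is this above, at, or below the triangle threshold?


Number of potential triangles: C(59, 3) = 32509.
Each occurs with probability p³ ≈ (0.1186)³ ≈ 1.670083e-03.
By linearity: E[X] = C(59, 3)·p³ ≈ 32509 · 1.670083e-03 ≈ 54.2927.
Here α = 1, so p = 7/n is exactly at the triangle threshold p ~ 1/n. Asymptotically E[X] → c³/6 = 7³/6 = 343/6 ≈ 57.1667, a bounded constant. In this regime the triangle count is asymptotically Poisson(c³/6).

E[X] ≈ 54.2927; in regime p = Θ(1/n^{1}) E[X] stays bounded (at the triangle threshold p ~ 1/n).


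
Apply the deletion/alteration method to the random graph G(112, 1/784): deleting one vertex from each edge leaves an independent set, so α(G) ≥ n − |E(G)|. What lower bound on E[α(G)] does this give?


E[|E(G)|] = C(112, 2)·p = 6216 · (1/784) = 111/14.
E[α(G)] ≥ n − E[|E(G)|] = 112 − 111/14 = 1457/14.
Numerically: ≈ 104.071.
(This is only a lower bound; the true E[α(G)] may be larger.)

E[α(G)] ≥ 1457/14 ≈ 104.071.


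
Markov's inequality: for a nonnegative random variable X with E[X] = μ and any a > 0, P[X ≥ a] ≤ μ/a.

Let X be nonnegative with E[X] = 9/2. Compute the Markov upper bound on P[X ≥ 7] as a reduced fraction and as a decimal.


μ = E[X] = 9/2, a = 7.
Markov: P[X ≥ 7] ≤ μ/a = (9/2)/7 = 9/14.
Numerically: ≈ 0.642857.
(Since a = 7 > μ = 4.500000, the bound 9/14 is < 1 and informative.)

P[X ≥ 7] ≤ 9/14 ≈ 0.642857.


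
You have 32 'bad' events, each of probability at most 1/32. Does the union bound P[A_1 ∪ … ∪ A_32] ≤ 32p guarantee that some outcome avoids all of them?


Union bound: P[∪_{i=1}^{32} A_i] ≤ Σ_i P[A_i] ≤ 32·p = 32·(1/32) = 1.
Numerically: 1 ≈ 1.00000.
Is 1 < 1? NO.
Since the bound 1 is ≥ 1, the union bound is uninformative here; it does NOT by itself certify existence.

32·p = 1 ≈ 1.00000; existence NOT certified by the union bound.


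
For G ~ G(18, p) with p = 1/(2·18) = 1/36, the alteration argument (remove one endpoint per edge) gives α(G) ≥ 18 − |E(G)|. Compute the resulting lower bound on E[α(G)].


E[|E(G)|] = C(18, 2)·p = 153 · (1/36) = 17/4.
E[α(G)] ≥ n − E[|E(G)|] = 18 − 17/4 = 55/4.
Numerically: ≈ 13.750000.
(This is only a lower bound; the true E[α(G)] may be larger.)

E[α(G)] ≥ 55/4 ≈ 13.750000.


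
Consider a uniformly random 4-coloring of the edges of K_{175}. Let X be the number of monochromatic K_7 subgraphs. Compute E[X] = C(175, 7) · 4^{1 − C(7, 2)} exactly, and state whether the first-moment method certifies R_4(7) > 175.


E[X] = C(175, 7) · 4^{1 − 21} = 883208107275 · 4^{−20} = 883208107275/1099511627776.
As a reduced fraction: E[X] = 883208107275/1099511627776 ≈ 0.8032731.
Is E[X] < 1? YES.
Since E[X] < 1, there exists a 4-coloring of K_{175} with no monochromatic K_7; hence R_4(7) > 175.

E[X] = 883208107275/1099511627776 ≈ 0.8032731; E[X] < 1, so R_4(7) > 175.


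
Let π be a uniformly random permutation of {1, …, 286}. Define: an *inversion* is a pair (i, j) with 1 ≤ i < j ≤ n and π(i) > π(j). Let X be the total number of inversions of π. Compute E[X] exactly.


Write X = Σ X_I over the C(286, 2) = 40755 pairs i < j, with X_I the indicator of one inversion.
There are 40755 indicators.
For each fixed pair i < j, the values π(i) and π(j) are two distinct elements of {1, …, 286} in uniformly random order; by symmetry P[π(i) > π(j)] = 1/2.
By linearity: E[X] = 40755 · (1/2) = C(286, 2) · (1/2) = 40755/2 = 40755/2 ≈ 20377.50000.

E[X] = 40755/2 = 20377.50000.


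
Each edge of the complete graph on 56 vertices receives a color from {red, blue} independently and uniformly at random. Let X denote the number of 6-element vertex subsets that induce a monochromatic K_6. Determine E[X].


Let X = Σ_S X_S over the C(56, 6) = 32468436 subsets S of size 6, where X_S = 1 if the K_6 on S is monochromatic.
For a fixed S, the K_6 on S has C(6, 2) = 15 edges. P[all 15 edges red] = (1/2)^15, and likewise for blue, so P[monochromatic] = 2·(1/2)^15 = 2^{1 − 15} = 1/16384.
Summing: E[X] = C(56, 6) · 2^{1 − 15} = 32468436 · 1/16384 = 8117109/4096.
Numerically: E[X] ≈ 1981.7161.

E[X] = C(56,6)·2^(1−C(6,2)) = 8117109/4096 ≈ 1981.7161.


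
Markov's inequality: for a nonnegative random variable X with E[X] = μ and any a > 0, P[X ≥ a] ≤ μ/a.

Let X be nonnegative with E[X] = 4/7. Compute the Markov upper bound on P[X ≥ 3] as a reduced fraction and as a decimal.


μ = E[X] = 4/7, a = 3.
Markov: P[X ≥ 3] ≤ μ/a = (4/7)/3 = 4/21.
Numerically: ≈ 0.190.
(Since a = 3 > μ = 0.571, the bound 4/21 is < 1 and informative.)

P[X ≥ 3] ≤ 4/21 ≈ 0.190.


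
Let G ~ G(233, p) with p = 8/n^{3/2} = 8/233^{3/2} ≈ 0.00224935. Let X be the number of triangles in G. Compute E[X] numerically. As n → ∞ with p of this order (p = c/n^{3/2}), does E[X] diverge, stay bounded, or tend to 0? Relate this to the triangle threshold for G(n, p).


Number of potential triangles: C(233, 3) = 2081156.
Each occurs with probability p³ ≈ (0.00224935)³ ≈ 1.13806827e-08.
By linearity: E[X] = C(233, 3)·p³ ≈ 2081156 · 1.13806827e-08 ≈ 0.023685.
Since α = 3/2 > 1, p = c/n^{3/2} = o(1/n) is below the triangle threshold p ~ 1/n. Asymptotically E[X] ~ (c³/6)·n^{3(1−α)} = (8³/6)·n^{-1.5} → 0, so by Markov's inequality G has no triangles w.h.p.

E[X] ≈ 0.023685; in regime p = Θ(1/n^{3/2}) E[X] tends to 0 (below the triangle threshold p ~ 1/n).


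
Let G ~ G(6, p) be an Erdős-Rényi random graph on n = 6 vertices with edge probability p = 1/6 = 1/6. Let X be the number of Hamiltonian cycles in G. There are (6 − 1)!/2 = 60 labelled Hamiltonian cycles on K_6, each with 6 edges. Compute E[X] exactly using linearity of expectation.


K_6 has (6 − 1)!/2 = 60 labelled Hamiltonian cycles.
For each such Hamiltonian cycle H, let X_H = 1 if all 6 edges of H are present in G. Then P[X_H = 1] = p^{6} = (1/6)^{6} = 1/46656.
By linearity: E[X] = Σ_H E[X_H] = 60 · p^{6} = 60 · 1/46656 = 5/3888.
Numerically: E[X] ≈ 0.00129.

E[X] = 60 · (1/6)^{6} = 5/3888 ≈ 0.00129.


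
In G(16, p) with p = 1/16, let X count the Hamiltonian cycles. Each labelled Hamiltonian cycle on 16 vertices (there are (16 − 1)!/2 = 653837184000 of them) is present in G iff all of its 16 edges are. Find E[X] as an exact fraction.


K_16 has (16 − 1)!/2 = 653837184000 labelled Hamiltonian cycles.
For each such Hamiltonian cycle H, let X_H = 1 if all 16 edges of H are present in G. Then P[X_H = 1] = p^{16} = (1/16)^{16} = 1/18446744073709551616.
By linearity of expectation: E[X] = Σ_H E[X_H] = 653837184000 · p^{16} = 653837184000 · 1/18446744073709551616 = 638512875/18014398509481984.
Numerically: E[X] ≈ 3.544e-08.

E[X] = 653837184000 · (1/16)^{16} = 638512875/18014398509481984 ≈ 3.544e-08.


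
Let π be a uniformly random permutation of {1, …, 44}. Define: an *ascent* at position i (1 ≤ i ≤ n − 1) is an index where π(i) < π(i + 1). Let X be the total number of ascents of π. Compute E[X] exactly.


Write X = Σ X_I over i = 1, …, 43, with X_I the indicator of one ascent.
There are 43 indicators.
For each fixed i, the pair (π(i), π(i+1)) is a uniformly random ordered pair of distinct values from {1, …, 44}; by symmetry P[π(i) < π(i+1)] = 1/2.
By linearity: E[X] = 43 · (1/2) = (44 − 1) · (1/2) = 43/2 ≈ 21.500000.

E[X] = 43/2 = 21.500000.


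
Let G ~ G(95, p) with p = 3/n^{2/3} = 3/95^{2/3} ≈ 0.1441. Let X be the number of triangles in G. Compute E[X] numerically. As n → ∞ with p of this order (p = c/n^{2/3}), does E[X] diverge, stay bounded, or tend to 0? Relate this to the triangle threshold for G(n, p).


Number of potential triangles: C(95, 3) = 138415.
Each occurs with probability p³ ≈ (0.1441)³ ≈ 2.991690e-03.
By linearity: E[X] = C(95, 3)·p³ ≈ 138415 · 2.991690e-03 ≈ 414.0947.
Since α = 2/3 < 1, p = c/n^{2/3} ≫ 1/n is above the triangle threshold p ~ 1/n. Asymptotically E[X] ~ (c³/6)·n^{3(1−α)} = (3³/6)·n^{1} → ∞; triangles are abundant w.h.p.

E[X] ≈ 414.0947; in regime p = Θ(1/n^{2/3}) E[X] diverges (above the triangle threshold p ~ 1/n).


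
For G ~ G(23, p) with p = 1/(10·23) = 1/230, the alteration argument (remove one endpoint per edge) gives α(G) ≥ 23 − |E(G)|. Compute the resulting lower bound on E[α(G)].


E[|E(G)|] = C(23, 2)·p = 253 · (1/230) = 11/10.
E[α(G)] ≥ n − E[|E(G)|] = 23 − 11/10 = 219/10.
Numerically: ≈ 21.90000.
(This is only a lower bound; the true E[α(G)] may be larger.)

E[α(G)] ≥ 219/10 ≈ 21.90000.


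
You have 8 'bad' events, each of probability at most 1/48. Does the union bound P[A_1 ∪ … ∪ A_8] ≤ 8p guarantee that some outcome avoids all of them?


Union bound: P[∪_{i=1}^{8} A_i] ≤ Σ_i P[A_i] ≤ 8·p = 8·(1/48) = 1/6.
Numerically: 1/6 ≈ 0.166667.
Is 1/6 < 1? YES.
Since P[∪ A_i] ≤ 1/6 < 1, the complement has P[∩ A_i^c] ≥ 1 − 1/6 = 5/6 > 0, so some outcome avoids every A_i.

8·p = 1/6 ≈ 0.166667; existence CERTIFIED by the union bound.


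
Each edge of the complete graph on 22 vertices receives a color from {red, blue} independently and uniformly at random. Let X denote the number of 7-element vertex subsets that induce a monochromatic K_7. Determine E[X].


Let X = Σ_S X_S over the C(22, 7) = 170544 subsets S of size 7, where X_S = 1 if the K_7 on S is monochromatic.
For a fixed S, the K_7 on S has C(7, 2) = 21 edges. P[all 21 edges red] = (1/2)^21, and likewise for blue, so P[monochromatic] = 2·(1/2)^21 = 2^{1 − 21} = 1/1048576.
Summing: E[X] = C(22, 7) · 2^{1 − 21} = 170544 · 1/1048576 = 10659/65536.
Numerically: E[X] ≈ 0.163.

E[X] = C(22,7)·2^(1−C(7,2)) = 10659/65536 ≈ 0.163.


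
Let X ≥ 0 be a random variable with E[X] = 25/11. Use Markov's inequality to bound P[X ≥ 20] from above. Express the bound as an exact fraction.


μ = E[X] = 25/11, a = 20.
Markov: P[X ≥ 20] ≤ μ/a = (25/11)/20 = 5/44.
Numerically: ≈ 0.11364.
(Since a = 20 > μ = 2.27273, the bound 5/44 is < 1 and informative.)

P[X ≥ 20] ≤ 5/44 ≈ 0.11364.


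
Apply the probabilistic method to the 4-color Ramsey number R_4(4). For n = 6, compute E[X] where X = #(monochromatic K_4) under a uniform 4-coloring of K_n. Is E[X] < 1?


E[X] = C(6, 4) · 4^{1 − 6} = 15 · 4^{−5} = 15/1024.
As a reduced fraction: E[X] = 15/1024 ≈ 0.015.
Is E[X] < 1? YES.
Since E[X] < 1, there exists a 4-coloring of K_{6} with no monochromatic K_4; hence R_4(4) > 6.

E[X] = 15/1024 ≈ 0.015; E[X] < 1, so R_4(4) > 6.


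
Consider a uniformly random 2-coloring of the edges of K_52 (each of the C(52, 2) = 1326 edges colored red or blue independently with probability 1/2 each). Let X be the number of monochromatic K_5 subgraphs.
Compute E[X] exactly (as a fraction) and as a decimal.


Let X = Σ_S X_S over the C(52, 5) = 2598960 subsets S of size 5, where X_S = 1 if the K_5 on S is monochromatic.
For a fixed S, the K_5 on S has C(5, 2) = 10 edges. P[all 10 edges red] = (1/2)^10, and likewise for blue, so P[monochromatic] = 2·(1/2)^10 = 2^{1 − 10} = 1/512.
By linearity of expectation: E[X] = C(52, 5) · 2^{1 − 10} = 2598960 · 1/512 = 162435/32.
Numerically: E[X] ≈ 5076.094.

E[X] = C(52,5)·2^(1−C(5,2)) = 162435/32 ≈ 5076.094.


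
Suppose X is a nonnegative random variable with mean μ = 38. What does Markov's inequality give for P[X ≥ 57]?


μ = E[X] = 38, a = 57.
Markov: P[X ≥ 57] ≤ μ/a = (38)/57 = 2/3.
Numerically: ≈ 0.666667.
(Since a = 57 > μ = 38.000000, the bound 2/3 is < 1 and informative.)

P[X ≥ 57] ≤ 2/3 ≈ 0.666667.


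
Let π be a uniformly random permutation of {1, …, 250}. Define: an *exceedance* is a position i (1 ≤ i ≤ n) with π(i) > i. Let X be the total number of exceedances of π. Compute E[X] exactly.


Write X = Σ_{i=1}^{250} X_i, where X_i = 1_{π(i) > i}.
For each fixed i, π(i) is uniform over {1, …, 250} (marginal of a uniform permutation), so P[π(i) > i] = (n − i)/n. Summing: Σ_{i=1}^{250} (n − i)/n = (0 + 1 + … + 249)/250 = 250(250 − 1)/(2·250) = (250 − 1)/2.
Hence E[X] = Σ_{i=1}^{250} (250 − i)/250 = 249/2 ≈ 124.5000.

E[X] = 249/2 = 124.5000.


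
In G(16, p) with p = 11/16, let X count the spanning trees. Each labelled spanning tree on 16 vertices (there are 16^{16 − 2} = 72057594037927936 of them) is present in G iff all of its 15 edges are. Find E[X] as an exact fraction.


K_16 has 16^{16 − 2} = 72057594037927936 labelled spanning trees.
For each such spanning tree H, let X_H = 1 if all 15 edges of H are present in G. Then P[X_H = 1] = p^{15} = (11/16)^{15} = 4177248169415651/1152921504606846976.
By linearity of expectation: E[X] = Σ_H E[X_H] = 72057594037927936 · p^{15} = 72057594037927936 · 4177248169415651/1152921504606846976 = 4177248169415651/16.
Numerically: E[X] ≈ 2.611e+14.

E[X] = 72057594037927936 · (11/16)^{15} = 4177248169415651/16 ≈ 2.611e+14.


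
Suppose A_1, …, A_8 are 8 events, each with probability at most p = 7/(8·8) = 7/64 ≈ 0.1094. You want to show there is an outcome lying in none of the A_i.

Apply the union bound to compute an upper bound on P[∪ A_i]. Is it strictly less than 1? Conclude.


Union bound: P[∪_{i=1}^{8} A_i] ≤ Σ_i P[A_i] ≤ 8·p = 8·(7/64) = 7/8.
Numerically: 7/8 ≈ 0.8750.
Is 7/8 < 1? YES.
Since P[∪ A_i] ≤ 7/8 < 1, the complement has P[∩ A_i^c] ≥ 1 − 7/8 = 1/8 > 0, so some outcome avoids every A_i.

8·p = 7/8 ≈ 0.8750; existence CERTIFIED by the union bound.


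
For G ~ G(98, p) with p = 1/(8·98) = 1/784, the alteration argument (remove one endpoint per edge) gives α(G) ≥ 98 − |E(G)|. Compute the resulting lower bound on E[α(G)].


E[|E(G)|] = C(98, 2)·p = 4753 · (1/784) = 97/16.
E[α(G)] ≥ n − E[|E(G)|] = 98 − 97/16 = 1471/16.
Numerically: ≈ 91.938.
(This is only a lower bound; the true E[α(G)] may be larger.)

E[α(G)] ≥ 1471/16 ≈ 91.938.


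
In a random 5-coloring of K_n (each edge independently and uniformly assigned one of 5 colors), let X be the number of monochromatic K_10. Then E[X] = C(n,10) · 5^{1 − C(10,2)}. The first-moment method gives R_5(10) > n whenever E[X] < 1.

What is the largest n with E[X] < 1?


We need C(n, 10) · 5^{1 − 45} < 1, i.e. C(n, 10) < 5^{45 − 1} = 5684341886080801486968994140625.
Check values of n near the boundary:
  n = 5388: C(5388, 10) = 5634865093375880654852250419586; 5634865093375880654852250419586 < 5684341886080801486968994140625? YES
  n = 5389: C(5389, 10) = 5645340767466558997768874792926; 5645340767466558997768874792926 < 5684341886080801486968994140625? YES
  n = 5390: C(5390, 10) = 5655833965919099070255434039753; 5655833965919099070255434039753 < 5684341886080801486968994140625? YES
  n = 5391: C(5391, 10) = 5666344714787188828795213697883; 5666344714787188828795213697883 < 5684341886080801486968994140625? YES
  n = 5392: C(5392, 10) = 5676873040158402483252283957448; 5676873040158402483252283957448 < 5684341886080801486968994140625? YES
  n = 5393: C(5393, 10) = 5687418968154238267170642278008; 5687418968154238267170642278008 < 5684341886080801486968994140625? NO
The largest n with C(n, 10) < 5684341886080801486968994140625 is n = 5392 (where E[X] = 5676873040158402483252283957448/5684341886080801486968994140625 ≈ 0.9986861). Hence R_5(10) > 5392, i.e. R_5(10) ≥ 5393.

Largest n = 5392; hence R_5(10) > 5392.


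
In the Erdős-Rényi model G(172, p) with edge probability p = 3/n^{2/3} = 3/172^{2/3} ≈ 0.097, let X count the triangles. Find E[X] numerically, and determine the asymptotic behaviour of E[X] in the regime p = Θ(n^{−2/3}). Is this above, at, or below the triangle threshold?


Number of potential triangles: C(172, 3) = 833340.
Each occurs with probability p³ ≈ (0.097)³ ≈ 9.126555e-04.
By linearity: E[X] = C(172, 3)·p³ ≈ 833340 · 9.126555e-04 ≈ 760.5523.
Since α = 2/3 < 1, p = c/n^{2/3} ≫ 1/n is above the triangle threshold p ~ 1/n. Asymptotically E[X] ~ (c³/6)·n^{3(1−α)} = (3³/6)·n^{1} → ∞; triangles are abundant w.h.p.

E[X] ≈ 760.5523; in regime p = Θ(1/n^{2/3}) E[X] diverges (above the triangle threshold p ~ 1/n).


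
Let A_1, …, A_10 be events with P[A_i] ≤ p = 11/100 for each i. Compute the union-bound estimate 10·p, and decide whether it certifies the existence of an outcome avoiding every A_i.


Union bound: P[∪_{i=1}^{10} A_i] ≤ Σ_i P[A_i] ≤ 10·p = 10·(11/100) = 11/10.
Numerically: 11/10 ≈ 1.100.
Is 11/10 < 1? NO.
Since the bound 11/10 is ≥ 1, the union bound is uninformative here; it does NOT by itself certify existence.

10·p = 11/10 ≈ 1.100; existence NOT certified by the union bound.


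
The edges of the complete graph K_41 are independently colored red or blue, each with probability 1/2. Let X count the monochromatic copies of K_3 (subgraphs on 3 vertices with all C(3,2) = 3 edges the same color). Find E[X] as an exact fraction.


Let X = Σ_S X_S over the C(41, 3) = 10660 subsets S of size 3, where X_S = 1 if the K_3 on S is monochromatic.
For a fixed S, the K_3 on S has C(3, 2) = 3 edges. P[all 3 edges red] = (1/2)^3, and likewise for blue, so P[monochromatic] = 2·(1/2)^3 = 2^{1 − 3} = 1/4.
By linearity: E[X] = C(41, 3) · 2^{1 − 3} = 10660 · 1/4 = 2665.
Numerically: E[X] ≈ 2665.0000.

E[X] = C(41,3)·2^(1−C(3,2)) = 2665 ≈ 2665.0000.


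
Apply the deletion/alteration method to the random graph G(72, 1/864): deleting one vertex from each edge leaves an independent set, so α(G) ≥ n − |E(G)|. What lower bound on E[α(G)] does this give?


E[|E(G)|] = C(72, 2)·p = 2556 · (1/864) = 71/24.
E[α(G)] ≥ n − E[|E(G)|] = 72 − 71/24 = 1657/24.
Numerically: ≈ 69.0417.
(This is only a lower bound; the true E[α(G)] may be larger.)

E[α(G)] ≥ 1657/24 ≈ 69.0417.


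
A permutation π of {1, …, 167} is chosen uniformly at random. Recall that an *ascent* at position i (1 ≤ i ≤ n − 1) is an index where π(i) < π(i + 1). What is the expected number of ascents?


Write X = Σ X_I over i = 1, …, 166, with X_I the indicator of one ascent.
There are 166 indicators.
For each fixed i, the pair (π(i), π(i+1)) is a uniformly random ordered pair of distinct values from {1, …, 167}; by symmetry P[π(i) < π(i+1)] = 1/2.
By linearity: E[X] = 166 · (1/2) = (167 − 1) · (1/2) = 83 ≈ 83.000000.

E[X] = 83 = 83.000000.


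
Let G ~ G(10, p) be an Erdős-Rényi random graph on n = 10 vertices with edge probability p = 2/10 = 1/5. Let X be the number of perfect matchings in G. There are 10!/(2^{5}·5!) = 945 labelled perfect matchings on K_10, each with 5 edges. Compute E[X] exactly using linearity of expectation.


K_10 has 10!/(2^{5}·5!) = 945 labelled perfect matchings.
For each such perfect matching H, let X_H = 1 if all 5 edges of H are present in G. Then P[X_H = 1] = p^{5} = (1/5)^{5} = 1/3125.
By linearity of expectation: E[X] = Σ_H E[X_H] = 945 · p^{5} = 945 · 1/3125 = 189/625.
Numerically: E[X] ≈ 0.302.

E[X] = 945 · (1/5)^{5} = 189/625 ≈ 0.302.
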